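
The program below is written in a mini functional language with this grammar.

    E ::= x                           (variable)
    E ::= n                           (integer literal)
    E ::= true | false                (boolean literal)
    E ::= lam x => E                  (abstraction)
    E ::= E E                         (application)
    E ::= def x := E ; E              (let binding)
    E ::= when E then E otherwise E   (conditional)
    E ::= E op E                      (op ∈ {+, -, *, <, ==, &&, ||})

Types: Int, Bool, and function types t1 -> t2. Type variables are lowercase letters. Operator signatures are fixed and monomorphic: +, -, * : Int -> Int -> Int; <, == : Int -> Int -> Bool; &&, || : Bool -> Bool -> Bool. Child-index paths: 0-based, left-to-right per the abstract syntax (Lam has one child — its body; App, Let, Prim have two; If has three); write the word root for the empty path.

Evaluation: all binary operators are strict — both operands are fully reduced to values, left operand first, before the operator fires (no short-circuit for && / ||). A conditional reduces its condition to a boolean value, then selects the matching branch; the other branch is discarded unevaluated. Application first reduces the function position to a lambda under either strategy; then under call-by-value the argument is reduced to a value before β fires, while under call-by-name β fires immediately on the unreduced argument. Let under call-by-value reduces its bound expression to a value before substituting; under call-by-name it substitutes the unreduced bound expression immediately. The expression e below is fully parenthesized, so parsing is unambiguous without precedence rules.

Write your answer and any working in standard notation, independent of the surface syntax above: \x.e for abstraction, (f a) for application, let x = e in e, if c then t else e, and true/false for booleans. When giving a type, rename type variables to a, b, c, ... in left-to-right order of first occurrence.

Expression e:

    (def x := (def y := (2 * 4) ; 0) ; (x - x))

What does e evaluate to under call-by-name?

Answer: 0

Trace:
step 0: (let x = (let y = (2 * 4) in 0) in (x - x))
step 1: [let@root] ((let y = (2 * 4) in 0) - (let y = (2 * 4) in 0))
step 2: [let@0] (0 - (let y = (2 * 4) in 0))
step 3: [let@1] (0 - 0)
step 4: [delta@root] 0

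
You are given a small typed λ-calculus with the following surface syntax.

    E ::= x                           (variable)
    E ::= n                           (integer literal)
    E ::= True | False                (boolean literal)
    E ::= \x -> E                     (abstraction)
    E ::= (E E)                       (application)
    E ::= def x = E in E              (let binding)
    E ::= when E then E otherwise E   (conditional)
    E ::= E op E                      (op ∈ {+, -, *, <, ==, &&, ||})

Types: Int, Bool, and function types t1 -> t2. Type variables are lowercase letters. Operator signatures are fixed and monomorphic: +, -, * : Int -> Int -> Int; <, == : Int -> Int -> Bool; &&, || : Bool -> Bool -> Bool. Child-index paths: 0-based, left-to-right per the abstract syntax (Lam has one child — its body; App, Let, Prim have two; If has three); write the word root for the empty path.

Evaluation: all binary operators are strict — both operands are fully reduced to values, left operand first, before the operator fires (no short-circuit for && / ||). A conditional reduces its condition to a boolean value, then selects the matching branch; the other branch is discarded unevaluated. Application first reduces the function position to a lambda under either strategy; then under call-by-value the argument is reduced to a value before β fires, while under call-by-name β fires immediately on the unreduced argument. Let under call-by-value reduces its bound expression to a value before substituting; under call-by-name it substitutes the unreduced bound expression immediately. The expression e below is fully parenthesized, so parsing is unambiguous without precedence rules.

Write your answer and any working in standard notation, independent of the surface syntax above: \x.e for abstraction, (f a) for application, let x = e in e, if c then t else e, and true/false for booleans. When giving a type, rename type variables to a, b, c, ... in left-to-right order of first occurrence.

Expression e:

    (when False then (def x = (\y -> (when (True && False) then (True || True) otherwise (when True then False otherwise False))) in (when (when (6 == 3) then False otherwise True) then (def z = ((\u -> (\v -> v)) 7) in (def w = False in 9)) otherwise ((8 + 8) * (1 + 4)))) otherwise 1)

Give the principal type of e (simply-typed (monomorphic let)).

Trace:
  unify Bool ~ Bool
  unify Bool ~ Bool
  unify Bool ~ Bool
  unify Bool ~ Bool
  unify Bool ~ Bool
  unify Bool ~ Bool
  unify Bool ~ Bool
  unify Bool ~ Bool
  unify Bool ~ Bool
\y._ : a -> Bool
let x : a -> Bool
  unify Int ~ Int
  unify Int ~ Int
  unify Bool ~ Bool
  unify Bool ~ Bool
  unify Bool ~ Bool
v : c
\v._ : c -> c
\u._ : b -> c -> c
  unify b -> c -> c ~ Int -> d
  unify b ~ Int
  unify c -> c ~ d
_ _ : c -> c
let z : c -> c
let w : Bool
  unify Int ~ Int
  unify Int ~ Int
  unify Int ~ Int
  unify Int ~ Int
  unify Int ~ Int
  unify Int ~ Int
  unify Int ~ Int
  unify Int ~ Int

Answer: Int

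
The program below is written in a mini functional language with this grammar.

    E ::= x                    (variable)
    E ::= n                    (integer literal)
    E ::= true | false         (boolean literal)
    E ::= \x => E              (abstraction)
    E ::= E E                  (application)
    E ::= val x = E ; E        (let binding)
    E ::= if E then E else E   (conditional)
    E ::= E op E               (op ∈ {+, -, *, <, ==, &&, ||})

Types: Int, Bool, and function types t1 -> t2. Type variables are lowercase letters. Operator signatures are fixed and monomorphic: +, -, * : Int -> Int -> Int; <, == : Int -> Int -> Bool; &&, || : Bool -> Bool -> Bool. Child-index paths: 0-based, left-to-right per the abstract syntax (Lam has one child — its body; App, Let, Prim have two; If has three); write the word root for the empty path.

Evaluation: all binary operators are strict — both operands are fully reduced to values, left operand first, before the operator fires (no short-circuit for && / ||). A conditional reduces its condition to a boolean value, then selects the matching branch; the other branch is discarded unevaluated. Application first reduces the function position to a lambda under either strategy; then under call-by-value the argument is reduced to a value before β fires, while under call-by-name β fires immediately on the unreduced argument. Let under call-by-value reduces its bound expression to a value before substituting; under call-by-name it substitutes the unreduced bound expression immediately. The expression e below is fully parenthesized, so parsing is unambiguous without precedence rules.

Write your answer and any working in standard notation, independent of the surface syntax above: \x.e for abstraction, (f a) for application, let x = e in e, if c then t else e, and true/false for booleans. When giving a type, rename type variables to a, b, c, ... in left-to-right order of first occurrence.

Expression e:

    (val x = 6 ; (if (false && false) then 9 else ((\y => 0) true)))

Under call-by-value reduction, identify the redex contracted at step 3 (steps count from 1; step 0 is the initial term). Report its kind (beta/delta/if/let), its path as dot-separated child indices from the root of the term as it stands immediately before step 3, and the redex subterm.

Trace:
step 0: (let x = 6 in (if (false && false) then 9 else ((\y.0) true)))
step 1: [let@root] (if (false && false) then 9 else ((\y.0) true))
step 2: [delta@0] (if false then 9 else ((\y.0) true))
step 3: [if@root] ((\y.0) true)

Answer: if at root : (if false then 9 else ((\y.0) true))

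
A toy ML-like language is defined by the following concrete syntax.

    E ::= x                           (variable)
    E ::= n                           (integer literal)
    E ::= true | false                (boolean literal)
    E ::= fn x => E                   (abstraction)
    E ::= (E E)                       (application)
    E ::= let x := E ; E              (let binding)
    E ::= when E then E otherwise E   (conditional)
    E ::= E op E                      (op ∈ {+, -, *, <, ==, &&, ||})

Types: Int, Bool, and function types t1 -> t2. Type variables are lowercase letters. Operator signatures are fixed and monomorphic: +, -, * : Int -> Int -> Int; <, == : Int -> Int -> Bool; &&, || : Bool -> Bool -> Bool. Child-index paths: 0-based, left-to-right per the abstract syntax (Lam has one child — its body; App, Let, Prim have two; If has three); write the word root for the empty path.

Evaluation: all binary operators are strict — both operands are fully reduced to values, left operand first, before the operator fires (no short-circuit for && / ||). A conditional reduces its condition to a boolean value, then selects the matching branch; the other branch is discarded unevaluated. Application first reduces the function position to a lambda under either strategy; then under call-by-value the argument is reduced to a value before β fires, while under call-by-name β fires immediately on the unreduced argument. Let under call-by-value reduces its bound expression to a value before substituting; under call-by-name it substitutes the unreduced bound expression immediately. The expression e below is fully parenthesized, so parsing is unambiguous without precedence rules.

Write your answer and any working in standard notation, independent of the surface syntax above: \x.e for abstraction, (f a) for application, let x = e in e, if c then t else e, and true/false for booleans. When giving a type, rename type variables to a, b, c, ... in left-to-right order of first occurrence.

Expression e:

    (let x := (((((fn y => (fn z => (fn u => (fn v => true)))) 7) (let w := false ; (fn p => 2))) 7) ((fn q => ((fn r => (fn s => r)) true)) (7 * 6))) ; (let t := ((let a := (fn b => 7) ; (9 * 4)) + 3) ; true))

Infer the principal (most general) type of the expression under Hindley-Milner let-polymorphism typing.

Answer: Bool

Trace:
\v._ : d -> Bool
\u._ : c -> d -> Bool
\z._ : b -> c -> d -> Bool
\y._ : a -> b -> c -> d -> Bool
  unify a -> b -> c -> d -> Bool ~ Int -> e
  unify a ~ Int
  unify b -> c -> d -> Bool ~ e
_ _ : b -> c -> d -> Bool
let w : Bool
\p._ : f -> Int
  unify b -> c -> d -> Bool ~ (f -> Int) -> g
  unify b ~ f -> Int
  unify c -> d -> Bool ~ g
_ _ : c -> d -> Bool
  unify c -> d -> Bool ~ Int -> h
  unify c ~ Int
  unify d -> Bool ~ h
_ _ : d -> Bool
r : j
\s._ : k -> j
\r._ : j -> k -> j
  unify j -> k -> j ~ Bool -> l
  unify j ~ Bool
  unify k -> Bool ~ l
_ _ : k -> Bool
\q._ : i -> k -> Bool
  unify Int ~ Int
  unify Int ~ Int
  unify i -> k -> Bool ~ Int -> m
  unify i ~ Int
  unify k -> Bool ~ m
_ _ : k -> Bool
  unify d -> Bool ~ (k -> Bool) -> n
  unify d ~ k -> Bool
  unify Bool ~ n
_ _ : Bool
let x : Bool
\b._ : o -> Int
let a : forall. o -> Int
  unify Int ~ Int
  unify Int ~ Int
  unify Int ~ Int
  unify Int ~ Int
let t : Int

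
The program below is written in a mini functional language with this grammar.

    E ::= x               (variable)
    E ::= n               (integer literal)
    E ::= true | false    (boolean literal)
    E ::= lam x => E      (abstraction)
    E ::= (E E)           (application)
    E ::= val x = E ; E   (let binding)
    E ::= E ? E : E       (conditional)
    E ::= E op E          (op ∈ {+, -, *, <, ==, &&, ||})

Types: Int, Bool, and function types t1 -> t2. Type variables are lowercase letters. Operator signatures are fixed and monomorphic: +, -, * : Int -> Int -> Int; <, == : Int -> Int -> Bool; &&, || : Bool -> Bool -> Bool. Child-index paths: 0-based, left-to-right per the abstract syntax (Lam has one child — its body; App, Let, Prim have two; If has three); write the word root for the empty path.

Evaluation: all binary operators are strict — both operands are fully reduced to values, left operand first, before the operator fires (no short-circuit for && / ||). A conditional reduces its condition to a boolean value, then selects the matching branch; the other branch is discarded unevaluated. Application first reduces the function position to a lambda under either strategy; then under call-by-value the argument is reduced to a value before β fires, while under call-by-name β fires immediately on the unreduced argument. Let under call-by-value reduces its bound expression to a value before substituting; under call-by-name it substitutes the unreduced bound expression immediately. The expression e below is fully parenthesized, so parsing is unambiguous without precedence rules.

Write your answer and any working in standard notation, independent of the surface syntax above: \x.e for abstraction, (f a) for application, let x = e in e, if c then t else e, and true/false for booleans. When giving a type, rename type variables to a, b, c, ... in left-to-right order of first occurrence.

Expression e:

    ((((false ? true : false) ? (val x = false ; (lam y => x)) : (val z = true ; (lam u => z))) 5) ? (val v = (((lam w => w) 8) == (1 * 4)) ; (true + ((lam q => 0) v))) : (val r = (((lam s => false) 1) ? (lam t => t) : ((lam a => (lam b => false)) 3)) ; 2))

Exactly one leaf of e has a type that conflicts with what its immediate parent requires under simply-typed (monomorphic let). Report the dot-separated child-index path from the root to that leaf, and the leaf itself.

Working:
  unify Bool ~ Bool
  unify Bool ~ Bool
  unify Bool ~ Bool
let x : Bool
x : Bool
\y._ : a -> Bool
let z : Bool
z : Bool
\u._ : b -> Bool
  unify a -> Bool ~ b -> Bool
  unify a ~ b
  unify Bool ~ Bool
  unify b -> Bool ~ Int -> c
  unify b ~ Int
  unify Bool ~ c
_ _ : Bool
  unify Bool ~ Bool
w : d
\w._ : d -> d
  unify d -> d ~ Int -> e
  unify d ~ Int
  unify Int ~ e
_ _ : Int
  unify Int ~ Int
  unify Int ~ Int
  unify Int ~ Int
  unify Int ~ Int
let v : Bool
  unify Bool ~ Int
  FAIL: mismatch Bool ~ Int

Answer: 1.1.0 : true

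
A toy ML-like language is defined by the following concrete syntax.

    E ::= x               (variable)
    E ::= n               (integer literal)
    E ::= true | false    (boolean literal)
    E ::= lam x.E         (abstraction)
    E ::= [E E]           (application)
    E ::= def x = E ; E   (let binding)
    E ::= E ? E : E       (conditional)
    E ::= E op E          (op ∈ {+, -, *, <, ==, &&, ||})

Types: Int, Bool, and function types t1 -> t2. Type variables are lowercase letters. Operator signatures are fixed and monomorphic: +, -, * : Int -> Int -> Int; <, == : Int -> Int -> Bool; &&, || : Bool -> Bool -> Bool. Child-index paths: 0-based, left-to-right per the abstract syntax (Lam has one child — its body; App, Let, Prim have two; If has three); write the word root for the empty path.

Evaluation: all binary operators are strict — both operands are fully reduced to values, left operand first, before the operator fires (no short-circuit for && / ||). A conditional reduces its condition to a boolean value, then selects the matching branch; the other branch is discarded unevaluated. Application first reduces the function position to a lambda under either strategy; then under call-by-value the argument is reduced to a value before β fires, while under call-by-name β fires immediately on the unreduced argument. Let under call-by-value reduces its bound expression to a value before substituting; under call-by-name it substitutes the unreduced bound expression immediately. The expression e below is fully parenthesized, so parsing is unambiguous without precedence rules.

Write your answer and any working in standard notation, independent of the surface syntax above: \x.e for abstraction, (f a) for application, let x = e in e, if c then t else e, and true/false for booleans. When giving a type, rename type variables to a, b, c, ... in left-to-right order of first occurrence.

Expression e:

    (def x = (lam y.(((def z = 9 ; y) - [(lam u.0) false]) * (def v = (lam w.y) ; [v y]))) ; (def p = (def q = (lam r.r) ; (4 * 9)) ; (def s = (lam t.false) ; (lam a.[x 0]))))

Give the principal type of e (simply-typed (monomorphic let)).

Answer: a -> Int

Working:
let z : Int
y : a
  unify a ~ Int
\u._ : b -> Int
  unify b -> Int ~ Bool -> c
  unify b ~ Bool
  unify Int ~ c
_ _ : Int
  unify Int ~ Int
  unify Int ~ Int
y : Int
\w._ : d -> Int
let v : d -> Int
v : d -> Int
y : Int
  unify d -> Int ~ Int -> e
  unify d ~ Int
  unify Int ~ e
_ _ : Int
  unify Int ~ Int
\y._ : Int -> Int
let x : Int -> Int
r : f
\r._ : f -> f
let q : f -> f
  unify Int ~ Int
  unify Int ~ Int
let p : Int
\t._ : g -> Bool
let s : g -> Bool
x : Int -> Int
  unify Int -> Int ~ Int -> i
  unify Int ~ Int
  unify Int ~ i
_ _ : Int
\a._ : h -> Int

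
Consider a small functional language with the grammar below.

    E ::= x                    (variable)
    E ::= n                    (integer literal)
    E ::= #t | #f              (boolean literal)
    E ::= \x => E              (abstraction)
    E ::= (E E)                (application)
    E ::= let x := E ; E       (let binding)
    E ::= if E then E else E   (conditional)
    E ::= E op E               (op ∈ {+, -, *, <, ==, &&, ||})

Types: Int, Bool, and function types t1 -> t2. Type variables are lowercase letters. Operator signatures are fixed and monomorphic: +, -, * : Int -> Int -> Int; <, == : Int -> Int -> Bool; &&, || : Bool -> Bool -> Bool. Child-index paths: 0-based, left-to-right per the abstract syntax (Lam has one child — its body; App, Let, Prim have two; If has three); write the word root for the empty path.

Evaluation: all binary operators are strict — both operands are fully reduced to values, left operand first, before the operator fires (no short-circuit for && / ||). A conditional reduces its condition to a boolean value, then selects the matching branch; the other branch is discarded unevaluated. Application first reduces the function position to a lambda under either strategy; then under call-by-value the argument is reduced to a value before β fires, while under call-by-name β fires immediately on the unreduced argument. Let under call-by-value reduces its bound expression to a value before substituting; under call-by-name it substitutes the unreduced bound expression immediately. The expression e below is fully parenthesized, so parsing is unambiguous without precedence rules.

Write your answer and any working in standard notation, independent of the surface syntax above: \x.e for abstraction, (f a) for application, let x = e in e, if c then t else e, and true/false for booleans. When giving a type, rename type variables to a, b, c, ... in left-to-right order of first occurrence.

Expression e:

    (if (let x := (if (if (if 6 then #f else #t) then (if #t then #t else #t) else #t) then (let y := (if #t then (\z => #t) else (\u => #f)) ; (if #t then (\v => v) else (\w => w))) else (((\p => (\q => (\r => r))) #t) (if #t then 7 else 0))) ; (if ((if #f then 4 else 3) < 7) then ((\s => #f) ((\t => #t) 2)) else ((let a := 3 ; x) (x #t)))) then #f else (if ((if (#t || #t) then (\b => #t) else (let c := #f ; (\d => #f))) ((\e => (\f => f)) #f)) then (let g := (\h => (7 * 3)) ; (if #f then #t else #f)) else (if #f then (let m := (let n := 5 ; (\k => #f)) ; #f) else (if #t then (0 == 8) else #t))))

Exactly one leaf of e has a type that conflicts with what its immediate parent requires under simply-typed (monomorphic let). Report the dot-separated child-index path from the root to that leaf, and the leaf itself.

Answer: 0.0.0.0.0 : 6

Trace:
  unify Int ~ Bool
  FAIL: mismatch Int ~ Bool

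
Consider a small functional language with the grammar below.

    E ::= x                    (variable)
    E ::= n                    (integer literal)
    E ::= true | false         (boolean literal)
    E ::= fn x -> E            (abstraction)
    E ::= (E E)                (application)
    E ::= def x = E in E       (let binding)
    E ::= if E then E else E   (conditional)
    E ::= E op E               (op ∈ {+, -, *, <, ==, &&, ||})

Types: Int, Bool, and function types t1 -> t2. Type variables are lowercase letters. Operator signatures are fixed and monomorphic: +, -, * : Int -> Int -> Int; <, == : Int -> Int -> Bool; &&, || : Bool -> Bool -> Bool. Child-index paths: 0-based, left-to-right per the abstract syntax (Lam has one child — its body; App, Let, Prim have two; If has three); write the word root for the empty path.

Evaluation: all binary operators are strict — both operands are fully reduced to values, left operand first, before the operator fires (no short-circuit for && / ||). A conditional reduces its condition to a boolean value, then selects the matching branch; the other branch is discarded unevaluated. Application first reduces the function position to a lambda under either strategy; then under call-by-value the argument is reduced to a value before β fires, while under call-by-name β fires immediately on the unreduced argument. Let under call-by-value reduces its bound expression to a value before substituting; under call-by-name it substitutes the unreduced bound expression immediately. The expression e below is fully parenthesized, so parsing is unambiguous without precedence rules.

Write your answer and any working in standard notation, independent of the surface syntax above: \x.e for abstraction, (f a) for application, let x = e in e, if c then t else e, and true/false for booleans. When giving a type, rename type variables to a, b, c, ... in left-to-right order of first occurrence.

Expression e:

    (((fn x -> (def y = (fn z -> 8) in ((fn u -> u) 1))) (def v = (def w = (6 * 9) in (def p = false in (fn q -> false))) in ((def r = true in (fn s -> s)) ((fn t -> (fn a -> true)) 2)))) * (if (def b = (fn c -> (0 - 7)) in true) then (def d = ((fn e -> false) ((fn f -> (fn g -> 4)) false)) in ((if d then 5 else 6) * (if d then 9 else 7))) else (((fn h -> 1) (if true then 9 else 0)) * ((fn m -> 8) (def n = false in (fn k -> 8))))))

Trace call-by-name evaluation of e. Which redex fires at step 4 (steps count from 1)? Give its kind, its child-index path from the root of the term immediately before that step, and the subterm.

Derivation:
step 0: (((\x.(let y = (\z.8) in ((\u.u) 1))) (let v = (let w = (6 * 9) in (let p = false in (\q.false))) in ((let r = true in (\s.s)) ((\t.(\a.true)) 2)))) * (if (let b = (\c.(0 - 7)) in true) then (let d = ((\e.false) ((\f.(\g.4)) false)) in ((if d then 5 else 6) * (if d then 9 else 7))) else (((\h.1) (if true then 9 else 0)) * ((\m.8) (let n = false in (\k.8))))))
step 1: [beta@0] ((let y = (\z.8) in ((\u.u) 1)) * (if (let b = (\c.(0 - 7)) in true) then (let d = ((\e.false) ((\f.(\g.4)) false)) in ((if d then 5 else 6) * (if d then 9 else 7))) else (((\h.1) (if true then 9 else 0)) * ((\m.8) (let n = false in (\k.8))))))
step 2: [let@0] (((\u.u) 1) * (if (let b = (\c.(0 - 7)) in true) then (let d = ((\e.false) ((\f.(\g.4)) false)) in ((if d then 5 else 6) * (if d then 9 else 7))) else (((\h.1) (if true then 9 else 0)) * ((\m.8) (let n = false in (\k.8))))))
step 3: [beta@0] (1 * (if (let b = (\c.(0 - 7)) in true) then (let d = ((\e.false) ((\f.(\g.4)) false)) in ((if d then 5 else 6) * (if d then 9 else 7))) else (((\h.1) (if true then 9 else 0)) * ((\m.8) (let n = false in (\k.8))))))
step 4: [let@1.0] (1 * (if true then (let d = ((\e.false) ((\f.(\g.4)) false)) in ((if d then 5 else 6) * (if d then 9 else 7))) else (((\h.1) (if true then 9 else 0)) * ((\m.8) (let n = false in (\k.8))))))

Answer: let at 1.0 : (let b = (\c.(0 - 7)) in true)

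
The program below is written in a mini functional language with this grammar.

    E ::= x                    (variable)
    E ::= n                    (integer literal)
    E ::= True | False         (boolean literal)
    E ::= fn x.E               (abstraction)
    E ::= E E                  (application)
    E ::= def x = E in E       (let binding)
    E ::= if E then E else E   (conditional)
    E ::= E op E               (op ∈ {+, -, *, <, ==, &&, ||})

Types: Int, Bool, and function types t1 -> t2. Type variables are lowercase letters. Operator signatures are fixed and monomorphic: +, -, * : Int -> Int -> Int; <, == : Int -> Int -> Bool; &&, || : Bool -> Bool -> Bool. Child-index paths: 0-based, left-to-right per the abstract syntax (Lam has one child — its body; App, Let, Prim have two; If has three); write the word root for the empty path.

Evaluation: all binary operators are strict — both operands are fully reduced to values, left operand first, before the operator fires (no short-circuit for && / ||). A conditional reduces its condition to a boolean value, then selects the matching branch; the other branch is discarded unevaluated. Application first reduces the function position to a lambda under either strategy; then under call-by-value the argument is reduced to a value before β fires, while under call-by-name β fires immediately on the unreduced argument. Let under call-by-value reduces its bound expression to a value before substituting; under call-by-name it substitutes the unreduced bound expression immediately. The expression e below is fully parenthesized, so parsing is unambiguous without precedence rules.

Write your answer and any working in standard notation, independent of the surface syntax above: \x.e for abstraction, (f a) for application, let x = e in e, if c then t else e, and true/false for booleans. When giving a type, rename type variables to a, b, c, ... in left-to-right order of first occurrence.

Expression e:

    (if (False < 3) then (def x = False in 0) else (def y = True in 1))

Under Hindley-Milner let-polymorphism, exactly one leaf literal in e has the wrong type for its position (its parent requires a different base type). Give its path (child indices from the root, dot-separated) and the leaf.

Answer: 0.0 : false

Trace:
  unify Bool ~ Int
  FAIL: mismatch Bool ~ Int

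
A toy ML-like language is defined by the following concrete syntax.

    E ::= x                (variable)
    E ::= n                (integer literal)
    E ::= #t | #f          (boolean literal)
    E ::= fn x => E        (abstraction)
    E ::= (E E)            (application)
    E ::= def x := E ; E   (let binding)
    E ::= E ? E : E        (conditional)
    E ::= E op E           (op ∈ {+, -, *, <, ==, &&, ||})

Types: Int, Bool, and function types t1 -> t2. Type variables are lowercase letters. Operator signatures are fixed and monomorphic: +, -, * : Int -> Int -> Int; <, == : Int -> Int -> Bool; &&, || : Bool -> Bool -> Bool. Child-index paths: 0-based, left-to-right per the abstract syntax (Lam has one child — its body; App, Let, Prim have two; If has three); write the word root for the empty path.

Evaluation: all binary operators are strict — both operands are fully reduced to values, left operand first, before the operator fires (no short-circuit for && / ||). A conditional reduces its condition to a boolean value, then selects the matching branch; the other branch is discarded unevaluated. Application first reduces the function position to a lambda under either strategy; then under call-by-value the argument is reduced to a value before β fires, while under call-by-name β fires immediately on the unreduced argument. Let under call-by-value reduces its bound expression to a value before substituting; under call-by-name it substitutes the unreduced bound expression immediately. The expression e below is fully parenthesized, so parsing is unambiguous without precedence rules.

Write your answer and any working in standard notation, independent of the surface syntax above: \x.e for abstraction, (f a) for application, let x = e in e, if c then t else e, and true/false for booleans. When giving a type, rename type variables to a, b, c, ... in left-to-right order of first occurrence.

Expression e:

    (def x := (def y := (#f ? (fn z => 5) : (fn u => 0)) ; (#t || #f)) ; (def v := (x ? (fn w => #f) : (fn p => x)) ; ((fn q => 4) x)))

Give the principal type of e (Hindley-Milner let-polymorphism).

Answer: Int

Working:
  unify Bool ~ Bool
\z._ : a -> Int
\u._ : b -> Int
  unify a -> Int ~ b -> Int
  unify a ~ b
  unify Int ~ Int
let y : forall. b -> Int
  unify Bool ~ Bool
  unify Bool ~ Bool
let x : Bool
x : Bool
  unify Bool ~ Bool
\w._ : c -> Bool
x : Bool
\p._ : d -> Bool
  unify c -> Bool ~ d -> Bool
  unify c ~ d
  unify Bool ~ Bool
let v : forall. d -> Bool
\q._ : e -> Int
x : Bool
  unify e -> Int ~ Bool -> f
  unify e ~ Bool
  unify Int ~ f
_ _ : Int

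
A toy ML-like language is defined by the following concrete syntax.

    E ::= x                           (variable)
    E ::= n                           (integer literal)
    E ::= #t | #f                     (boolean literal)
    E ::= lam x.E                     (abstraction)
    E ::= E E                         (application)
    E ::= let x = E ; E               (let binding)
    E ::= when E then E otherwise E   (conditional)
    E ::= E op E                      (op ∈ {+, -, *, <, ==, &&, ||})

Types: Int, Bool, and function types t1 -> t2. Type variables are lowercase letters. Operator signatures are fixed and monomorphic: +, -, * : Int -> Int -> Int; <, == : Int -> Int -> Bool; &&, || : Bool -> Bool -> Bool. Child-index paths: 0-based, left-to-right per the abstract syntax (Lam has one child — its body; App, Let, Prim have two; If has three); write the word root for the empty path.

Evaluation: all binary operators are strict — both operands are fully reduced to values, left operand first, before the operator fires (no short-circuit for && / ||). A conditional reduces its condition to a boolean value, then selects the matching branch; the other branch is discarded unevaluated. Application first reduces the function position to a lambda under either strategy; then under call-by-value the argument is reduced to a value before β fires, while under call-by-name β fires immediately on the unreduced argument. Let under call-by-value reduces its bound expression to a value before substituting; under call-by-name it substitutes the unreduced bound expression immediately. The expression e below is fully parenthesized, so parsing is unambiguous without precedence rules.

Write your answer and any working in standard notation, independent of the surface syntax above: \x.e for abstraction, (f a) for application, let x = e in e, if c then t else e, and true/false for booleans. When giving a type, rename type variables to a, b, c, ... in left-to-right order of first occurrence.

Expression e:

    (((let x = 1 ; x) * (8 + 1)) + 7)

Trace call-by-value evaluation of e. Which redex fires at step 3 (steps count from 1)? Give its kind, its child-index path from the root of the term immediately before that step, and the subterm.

Answer: delta at 0 : (1 * 9)

Working:
step 0: (((let x = 1 in x) * (8 + 1)) + 7)
step 1: [let@0.0] ((1 * (8 + 1)) + 7)
step 2: [delta@0.1] ((1 * 9) + 7)
step 3: [delta@0] (9 + 7)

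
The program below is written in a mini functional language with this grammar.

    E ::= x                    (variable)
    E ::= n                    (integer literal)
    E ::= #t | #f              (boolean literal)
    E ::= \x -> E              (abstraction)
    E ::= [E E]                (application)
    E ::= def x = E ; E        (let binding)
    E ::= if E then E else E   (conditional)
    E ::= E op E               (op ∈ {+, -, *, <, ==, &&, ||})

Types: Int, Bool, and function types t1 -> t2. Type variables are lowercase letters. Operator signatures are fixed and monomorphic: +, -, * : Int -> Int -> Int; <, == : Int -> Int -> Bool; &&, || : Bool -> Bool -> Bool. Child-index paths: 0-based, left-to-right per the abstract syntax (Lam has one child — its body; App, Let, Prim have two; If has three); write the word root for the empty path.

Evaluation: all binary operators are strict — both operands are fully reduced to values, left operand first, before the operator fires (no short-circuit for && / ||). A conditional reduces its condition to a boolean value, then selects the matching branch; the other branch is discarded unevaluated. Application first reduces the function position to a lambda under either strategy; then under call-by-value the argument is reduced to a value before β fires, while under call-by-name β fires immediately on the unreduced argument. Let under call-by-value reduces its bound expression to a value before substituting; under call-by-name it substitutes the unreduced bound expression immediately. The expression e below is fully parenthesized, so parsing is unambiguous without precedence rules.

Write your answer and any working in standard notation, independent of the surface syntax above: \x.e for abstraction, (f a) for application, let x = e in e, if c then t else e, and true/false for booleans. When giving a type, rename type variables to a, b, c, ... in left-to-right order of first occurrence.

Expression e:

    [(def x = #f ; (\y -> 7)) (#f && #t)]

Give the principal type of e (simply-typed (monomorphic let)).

Trace:
let x : Bool
\y._ : a -> Int
  unify Bool ~ Bool
  unify Bool ~ Bool
  unify a -> Int ~ Bool -> b
  unify a ~ Bool
  unify Int ~ b
_ _ : Int

Answer: Int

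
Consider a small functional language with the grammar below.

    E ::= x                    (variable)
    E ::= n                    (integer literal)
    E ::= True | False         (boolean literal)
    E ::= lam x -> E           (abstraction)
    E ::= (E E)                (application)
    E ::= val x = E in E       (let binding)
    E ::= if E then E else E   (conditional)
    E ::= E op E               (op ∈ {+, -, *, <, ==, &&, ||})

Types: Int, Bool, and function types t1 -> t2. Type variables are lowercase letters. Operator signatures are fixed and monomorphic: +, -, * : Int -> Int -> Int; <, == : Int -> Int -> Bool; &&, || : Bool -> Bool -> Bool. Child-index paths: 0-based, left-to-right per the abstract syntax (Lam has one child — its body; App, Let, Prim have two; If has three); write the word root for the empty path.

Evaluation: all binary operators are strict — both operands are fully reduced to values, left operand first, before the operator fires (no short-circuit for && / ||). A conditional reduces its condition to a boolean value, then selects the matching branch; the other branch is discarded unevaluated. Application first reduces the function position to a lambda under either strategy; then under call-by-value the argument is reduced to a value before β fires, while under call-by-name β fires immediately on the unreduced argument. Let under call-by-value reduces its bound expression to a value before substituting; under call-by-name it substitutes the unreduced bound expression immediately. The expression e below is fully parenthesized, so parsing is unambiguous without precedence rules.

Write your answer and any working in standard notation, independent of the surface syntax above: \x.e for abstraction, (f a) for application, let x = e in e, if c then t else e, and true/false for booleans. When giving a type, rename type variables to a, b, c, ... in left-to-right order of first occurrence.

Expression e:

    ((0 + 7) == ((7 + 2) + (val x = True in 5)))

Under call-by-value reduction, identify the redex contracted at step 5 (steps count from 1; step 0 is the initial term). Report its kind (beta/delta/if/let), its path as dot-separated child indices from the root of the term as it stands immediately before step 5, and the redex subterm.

Working:
step 0: ((0 + 7) == ((7 + 2) + (let x = true in 5)))
step 1: [delta@0] (7 == ((7 + 2) + (let x = true in 5)))
step 2: [delta@1.0] (7 == (9 + (let x = true in 5)))
step 3: [let@1.1] (7 == (9 + 5))
step 4: [delta@1] (7 == 14)
step 5: [delta@root] false

Answer: delta at root : (7 == 14)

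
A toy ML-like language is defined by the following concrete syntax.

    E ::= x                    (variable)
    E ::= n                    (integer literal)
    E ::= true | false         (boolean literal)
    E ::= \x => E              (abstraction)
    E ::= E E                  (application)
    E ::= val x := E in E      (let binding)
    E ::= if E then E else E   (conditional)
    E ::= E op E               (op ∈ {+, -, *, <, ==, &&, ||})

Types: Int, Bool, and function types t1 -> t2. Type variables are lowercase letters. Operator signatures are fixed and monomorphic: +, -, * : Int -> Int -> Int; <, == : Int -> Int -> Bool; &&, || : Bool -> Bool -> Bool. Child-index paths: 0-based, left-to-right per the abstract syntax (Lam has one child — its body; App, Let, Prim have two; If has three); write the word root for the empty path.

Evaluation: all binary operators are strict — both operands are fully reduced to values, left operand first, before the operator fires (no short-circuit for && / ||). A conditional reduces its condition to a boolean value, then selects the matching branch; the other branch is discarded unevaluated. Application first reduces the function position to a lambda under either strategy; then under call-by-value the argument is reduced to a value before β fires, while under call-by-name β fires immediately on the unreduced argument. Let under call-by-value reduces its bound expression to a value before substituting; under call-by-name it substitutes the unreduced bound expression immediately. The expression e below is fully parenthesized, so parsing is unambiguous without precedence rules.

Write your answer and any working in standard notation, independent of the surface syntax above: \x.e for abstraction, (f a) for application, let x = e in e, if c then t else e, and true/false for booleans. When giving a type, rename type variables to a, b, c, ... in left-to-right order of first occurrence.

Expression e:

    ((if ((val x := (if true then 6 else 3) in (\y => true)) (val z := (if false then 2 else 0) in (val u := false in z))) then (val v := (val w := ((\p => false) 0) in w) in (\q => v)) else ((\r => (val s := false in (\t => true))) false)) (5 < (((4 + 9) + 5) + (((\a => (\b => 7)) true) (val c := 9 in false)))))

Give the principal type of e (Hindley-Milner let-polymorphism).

Answer: Bool

Working:
  unify Bool ~ Bool
  unify Int ~ Int
let x : Int
\y._ : a -> Bool
  unify Bool ~ Bool
  unify Int ~ Int
let z : Int
let u : Bool
z : Int
  unify a -> Bool ~ Int -> b
  unify a ~ Int
  unify Bool ~ b
_ _ : Bool
  unify Bool ~ Bool
\p._ : c -> Bool
  unify c -> Bool ~ Int -> d
  unify c ~ Int
  unify Bool ~ d
_ _ : Bool
let w : Bool
w : Bool
let v : Bool
v : Bool
\q._ : e -> Bool
let s : Bool
\t._ : g -> Bool
\r._ : f -> g -> Bool
  unify f -> g -> Bool ~ Bool -> h
  unify f ~ Bool
  unify g -> Bool ~ h
_ _ : g -> Bool
  unify e -> Bool ~ g -> Bool
  unify e ~ g
  unify Bool ~ Bool
  unify Int ~ Int
  unify Int ~ Int
  unify Int ~ Int
  unify Int ~ Int
  unify Int ~ Int
  unify Int ~ Int
\b._ : j -> Int
\a._ : i -> j -> Int
  unify i -> j -> Int ~ Bool -> k
  unify i ~ Bool
  unify j -> Int ~ k
_ _ : j -> Int
let c : Int
  unify j -> Int ~ Bool -> l
  unify j ~ Bool
  unify Int ~ l
_ _ : Int
  unify Int ~ Int
  unify Int ~ Int
  unify g -> Bool ~ Bool -> m
  unify g ~ Bool
  unify Bool ~ m
_ _ : Bool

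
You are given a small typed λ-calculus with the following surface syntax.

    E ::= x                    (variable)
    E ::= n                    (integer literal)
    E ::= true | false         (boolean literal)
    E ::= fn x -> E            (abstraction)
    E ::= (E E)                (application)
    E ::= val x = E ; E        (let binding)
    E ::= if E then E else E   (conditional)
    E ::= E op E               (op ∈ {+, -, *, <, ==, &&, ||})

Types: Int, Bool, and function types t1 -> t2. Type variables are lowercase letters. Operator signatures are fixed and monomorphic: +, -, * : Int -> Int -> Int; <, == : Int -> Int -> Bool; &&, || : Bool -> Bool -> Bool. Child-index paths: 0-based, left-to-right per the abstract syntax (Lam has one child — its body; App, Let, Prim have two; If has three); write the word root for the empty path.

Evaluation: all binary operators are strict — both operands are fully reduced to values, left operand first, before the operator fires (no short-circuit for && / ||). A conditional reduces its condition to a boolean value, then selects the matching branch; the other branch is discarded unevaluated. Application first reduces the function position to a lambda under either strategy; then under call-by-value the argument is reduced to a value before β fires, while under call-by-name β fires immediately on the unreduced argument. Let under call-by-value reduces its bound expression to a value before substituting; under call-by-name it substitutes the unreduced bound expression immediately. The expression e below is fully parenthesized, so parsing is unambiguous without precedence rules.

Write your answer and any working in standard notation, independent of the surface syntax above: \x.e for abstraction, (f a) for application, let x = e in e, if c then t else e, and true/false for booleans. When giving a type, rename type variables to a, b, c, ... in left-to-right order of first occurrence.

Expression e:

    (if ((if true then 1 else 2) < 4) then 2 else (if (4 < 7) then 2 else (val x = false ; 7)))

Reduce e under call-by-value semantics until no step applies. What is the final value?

Working:
step 0: (if ((if true then 1 else 2) < 4) then 2 else (if (4 < 7) then 2 else (let x = false in 7)))
step 1: [if@0.0] (if (1 < 4) then 2 else (if (4 < 7) then 2 else (let x = false in 7)))
step 2: [delta@0] (if true then 2 else (if (4 < 7) then 2 else (let x = false in 7)))
step 3: [if@root] 2

Answer: 2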